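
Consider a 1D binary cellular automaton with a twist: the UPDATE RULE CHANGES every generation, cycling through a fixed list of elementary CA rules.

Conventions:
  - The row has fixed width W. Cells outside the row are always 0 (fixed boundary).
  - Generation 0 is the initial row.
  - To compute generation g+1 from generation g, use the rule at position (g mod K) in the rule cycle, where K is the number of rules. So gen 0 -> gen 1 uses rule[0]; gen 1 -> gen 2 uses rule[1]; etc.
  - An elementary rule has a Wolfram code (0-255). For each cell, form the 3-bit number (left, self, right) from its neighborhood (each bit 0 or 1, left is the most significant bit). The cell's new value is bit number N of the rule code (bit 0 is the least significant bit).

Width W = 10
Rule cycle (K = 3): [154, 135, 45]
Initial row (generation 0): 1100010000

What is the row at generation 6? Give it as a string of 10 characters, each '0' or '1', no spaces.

Answer: 0100000001

Derivation:
Gen 0: 1100010000
Gen 1 (rule 154): 1010101000
Gen 2 (rule 135): 1010101011
Gen 3 (rule 45): 1111111110
Gen 4 (rule 154): 1111111101
Gen 5 (rule 135): 0111111001
Gen 6 (rule 45): 0100000001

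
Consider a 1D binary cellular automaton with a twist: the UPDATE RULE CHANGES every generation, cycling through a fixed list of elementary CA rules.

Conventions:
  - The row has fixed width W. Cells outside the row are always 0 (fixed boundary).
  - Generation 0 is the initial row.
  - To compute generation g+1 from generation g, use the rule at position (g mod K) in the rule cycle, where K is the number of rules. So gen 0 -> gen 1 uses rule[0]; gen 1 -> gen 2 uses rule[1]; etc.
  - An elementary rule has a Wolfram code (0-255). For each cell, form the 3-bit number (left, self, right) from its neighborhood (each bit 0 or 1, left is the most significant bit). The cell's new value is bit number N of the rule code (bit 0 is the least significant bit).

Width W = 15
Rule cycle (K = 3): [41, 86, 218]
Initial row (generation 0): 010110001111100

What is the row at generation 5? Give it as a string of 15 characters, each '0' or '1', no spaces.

Answer: 001110101110110

Derivation:
Gen 0: 010110001111100
Gen 1 (rule 41): 001100101000001
Gen 2 (rule 86): 010111101100011
Gen 3 (rule 218): 100111101110111
Gen 4 (rule 41): 000100011001100
Gen 5 (rule 86): 001110101110110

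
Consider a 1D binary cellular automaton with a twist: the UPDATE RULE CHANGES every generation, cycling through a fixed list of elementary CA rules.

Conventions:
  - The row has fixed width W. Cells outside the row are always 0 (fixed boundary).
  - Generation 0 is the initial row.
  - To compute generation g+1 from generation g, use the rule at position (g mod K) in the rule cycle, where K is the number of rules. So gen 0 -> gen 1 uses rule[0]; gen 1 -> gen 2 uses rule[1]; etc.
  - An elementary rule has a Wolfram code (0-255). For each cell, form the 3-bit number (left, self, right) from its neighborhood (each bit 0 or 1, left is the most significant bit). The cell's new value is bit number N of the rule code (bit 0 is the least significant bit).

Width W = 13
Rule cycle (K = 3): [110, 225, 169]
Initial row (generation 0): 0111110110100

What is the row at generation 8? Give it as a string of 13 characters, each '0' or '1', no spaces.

Gen 0: 0111110110100
Gen 1 (rule 110): 1100011111100
Gen 2 (rule 225): 0101001111101
Gen 3 (rule 169): 0010001111010
Gen 4 (rule 110): 0110011001110
Gen 5 (rule 225): 0010001000110
Gen 6 (rule 169): 1000100010100
Gen 7 (rule 110): 1001100111100
Gen 8 (rule 225): 0000100011101

Answer: 0000100011101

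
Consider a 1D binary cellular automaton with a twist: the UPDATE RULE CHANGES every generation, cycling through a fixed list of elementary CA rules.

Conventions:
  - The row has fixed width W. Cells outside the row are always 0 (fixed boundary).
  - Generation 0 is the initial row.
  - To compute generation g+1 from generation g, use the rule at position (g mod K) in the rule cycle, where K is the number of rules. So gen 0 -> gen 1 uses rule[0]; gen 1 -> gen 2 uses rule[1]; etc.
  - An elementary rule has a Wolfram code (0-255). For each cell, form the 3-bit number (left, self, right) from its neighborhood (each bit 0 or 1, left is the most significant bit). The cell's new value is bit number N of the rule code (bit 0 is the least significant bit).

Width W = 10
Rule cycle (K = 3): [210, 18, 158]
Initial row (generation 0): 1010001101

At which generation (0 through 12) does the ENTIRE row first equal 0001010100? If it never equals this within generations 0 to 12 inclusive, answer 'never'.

Answer: 1

Derivation:
Gen 0: 1010001101
Gen 1 (rule 210): 0001010100
Gen 2 (rule 18): 0010000010
Gen 3 (rule 158): 0111000111
Gen 4 (rule 210): 1011101011
Gen 5 (rule 18): 0000000000
Gen 6 (rule 158): 0000000000
Gen 7 (rule 210): 0000000000
Gen 8 (rule 18): 0000000000
Gen 9 (rule 158): 0000000000
Gen 10 (rule 210): 0000000000
Gen 11 (rule 18): 0000000000
Gen 12 (rule 158): 0000000000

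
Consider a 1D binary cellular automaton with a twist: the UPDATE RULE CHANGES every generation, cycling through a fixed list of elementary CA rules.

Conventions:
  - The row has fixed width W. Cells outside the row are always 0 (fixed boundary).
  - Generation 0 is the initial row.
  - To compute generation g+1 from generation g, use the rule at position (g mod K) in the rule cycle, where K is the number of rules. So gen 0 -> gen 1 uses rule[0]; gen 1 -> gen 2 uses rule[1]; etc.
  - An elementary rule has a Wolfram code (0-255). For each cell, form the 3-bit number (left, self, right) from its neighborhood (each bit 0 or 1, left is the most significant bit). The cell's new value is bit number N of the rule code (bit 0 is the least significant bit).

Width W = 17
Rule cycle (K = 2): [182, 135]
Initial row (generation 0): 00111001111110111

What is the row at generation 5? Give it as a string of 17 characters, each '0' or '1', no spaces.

Gen 0: 00111001111110111
Gen 1 (rule 182): 01010110111101010
Gen 2 (rule 135): 11010000011001010
Gen 3 (rule 182): 00111000100111111
Gen 4 (rule 135): 11010011101011110
Gen 5 (rule 182): 00111101011101101

Answer: 00111101011101101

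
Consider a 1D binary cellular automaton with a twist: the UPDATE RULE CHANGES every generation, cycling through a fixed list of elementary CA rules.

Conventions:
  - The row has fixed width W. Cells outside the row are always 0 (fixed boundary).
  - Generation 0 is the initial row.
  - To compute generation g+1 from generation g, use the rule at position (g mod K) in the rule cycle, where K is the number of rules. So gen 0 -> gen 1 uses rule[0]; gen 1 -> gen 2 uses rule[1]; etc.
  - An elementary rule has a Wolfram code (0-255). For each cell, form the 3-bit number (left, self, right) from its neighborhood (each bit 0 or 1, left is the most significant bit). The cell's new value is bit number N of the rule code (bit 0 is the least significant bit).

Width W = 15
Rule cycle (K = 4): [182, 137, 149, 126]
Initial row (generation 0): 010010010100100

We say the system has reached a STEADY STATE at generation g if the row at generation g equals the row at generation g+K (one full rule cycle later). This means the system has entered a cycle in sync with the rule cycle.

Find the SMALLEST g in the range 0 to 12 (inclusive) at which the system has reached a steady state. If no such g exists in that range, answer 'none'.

Answer: none

Derivation:
Gen 0: 010010010100100
Gen 1 (rule 182): 111111111111110
Gen 2 (rule 137): 111111111111100
Gen 3 (rule 149): 011111111111011
Gen 4 (rule 126): 110000000001111
Gen 5 (rule 182): 001000000010110
Gen 6 (rule 137): 100011111000100
Gen 7 (rule 149): 111001110110111
Gen 8 (rule 126): 101111011111101
Gen 9 (rule 182): 110110101111011
Gen 10 (rule 137): 100100001110010
Gen 11 (rule 149): 110111100101011
Gen 12 (rule 126): 111100111111111
Gen 13 (rule 182): 011011011111110
Gen 14 (rule 137): 010010011111100
Gen 15 (rule 149): 011011001111011
Gen 16 (rule 126): 111111111001111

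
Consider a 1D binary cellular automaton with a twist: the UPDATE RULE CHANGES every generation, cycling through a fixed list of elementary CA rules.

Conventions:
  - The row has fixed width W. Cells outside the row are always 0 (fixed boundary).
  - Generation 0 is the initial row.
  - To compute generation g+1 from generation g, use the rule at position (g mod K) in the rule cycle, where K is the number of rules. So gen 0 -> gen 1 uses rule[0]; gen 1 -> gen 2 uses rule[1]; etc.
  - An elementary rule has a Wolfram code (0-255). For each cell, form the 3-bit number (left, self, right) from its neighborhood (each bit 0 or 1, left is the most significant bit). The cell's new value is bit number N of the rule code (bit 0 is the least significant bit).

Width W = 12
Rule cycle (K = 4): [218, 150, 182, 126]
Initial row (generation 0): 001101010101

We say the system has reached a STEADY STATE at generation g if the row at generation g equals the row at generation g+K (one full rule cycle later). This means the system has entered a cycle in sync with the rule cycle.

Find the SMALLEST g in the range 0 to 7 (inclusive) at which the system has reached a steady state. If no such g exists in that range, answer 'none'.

Gen 0: 001101010101
Gen 1 (rule 218): 011100000000
Gen 2 (rule 150): 101010000000
Gen 3 (rule 182): 111111000000
Gen 4 (rule 126): 100001100000
Gen 5 (rule 218): 010011110000
Gen 6 (rule 150): 111101101000
Gen 7 (rule 182): 011010011100
Gen 8 (rule 126): 111111110110
Gen 9 (rule 218): 111111110111
Gen 10 (rule 150): 011111100010
Gen 11 (rule 182): 101111010111

Answer: none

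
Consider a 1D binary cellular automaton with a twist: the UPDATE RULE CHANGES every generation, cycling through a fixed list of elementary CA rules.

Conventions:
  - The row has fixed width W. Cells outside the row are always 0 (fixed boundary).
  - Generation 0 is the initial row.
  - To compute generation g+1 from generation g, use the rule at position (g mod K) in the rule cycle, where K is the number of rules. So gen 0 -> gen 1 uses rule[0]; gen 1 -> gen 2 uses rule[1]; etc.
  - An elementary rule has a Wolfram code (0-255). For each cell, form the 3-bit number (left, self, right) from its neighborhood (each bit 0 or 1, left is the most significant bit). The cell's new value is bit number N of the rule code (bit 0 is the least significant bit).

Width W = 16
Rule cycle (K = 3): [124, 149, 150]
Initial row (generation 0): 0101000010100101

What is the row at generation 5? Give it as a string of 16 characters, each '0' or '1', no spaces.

Answer: 0001110010001001

Derivation:
Gen 0: 0101000010100101
Gen 1 (rule 124): 0111100011110111
Gen 2 (rule 149): 0011011001100010
Gen 3 (rule 150): 0100000110010111
Gen 4 (rule 124): 0110000111011101
Gen 5 (rule 149): 0001110010001001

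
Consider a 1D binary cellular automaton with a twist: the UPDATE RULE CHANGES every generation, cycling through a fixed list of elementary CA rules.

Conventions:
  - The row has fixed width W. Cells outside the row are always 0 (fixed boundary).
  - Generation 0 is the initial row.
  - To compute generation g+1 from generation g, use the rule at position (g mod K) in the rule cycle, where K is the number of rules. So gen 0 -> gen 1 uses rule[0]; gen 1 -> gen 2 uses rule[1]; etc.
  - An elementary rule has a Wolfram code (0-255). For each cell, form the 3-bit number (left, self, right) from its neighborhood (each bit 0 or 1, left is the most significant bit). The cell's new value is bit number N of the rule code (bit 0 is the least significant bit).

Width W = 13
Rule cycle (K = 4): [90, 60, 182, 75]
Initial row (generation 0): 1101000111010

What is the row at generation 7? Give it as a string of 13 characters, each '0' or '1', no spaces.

Gen 0: 1101000111010
Gen 1 (rule 90): 1100101101001
Gen 2 (rule 60): 1010111011101
Gen 3 (rule 182): 1111010101011
Gen 4 (rule 75): 1001000000011
Gen 5 (rule 90): 0110100000111
Gen 6 (rule 60): 0101110000100
Gen 7 (rule 182): 1110101001110

Answer: 1110101001110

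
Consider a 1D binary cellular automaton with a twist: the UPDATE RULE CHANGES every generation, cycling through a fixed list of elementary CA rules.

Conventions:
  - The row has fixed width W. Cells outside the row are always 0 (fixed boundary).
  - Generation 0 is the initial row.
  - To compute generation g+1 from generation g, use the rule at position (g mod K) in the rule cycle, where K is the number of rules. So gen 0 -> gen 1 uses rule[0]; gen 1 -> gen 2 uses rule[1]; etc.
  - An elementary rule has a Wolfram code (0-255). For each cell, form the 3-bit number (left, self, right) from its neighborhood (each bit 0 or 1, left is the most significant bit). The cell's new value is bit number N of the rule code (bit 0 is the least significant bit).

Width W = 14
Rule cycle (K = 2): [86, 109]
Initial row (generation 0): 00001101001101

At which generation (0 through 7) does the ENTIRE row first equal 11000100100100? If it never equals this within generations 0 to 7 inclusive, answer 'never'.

Answer: never

Derivation:
Gen 0: 00001101001101
Gen 1 (rule 86): 00010101110101
Gen 2 (rule 109): 11011111011111
Gen 3 (rule 86): 01000001000001
Gen 4 (rule 109): 01011101011101
Gen 5 (rule 86): 11000101000101
Gen 6 (rule 109): 11010111010111
Gen 7 (rule 86): 01010001010001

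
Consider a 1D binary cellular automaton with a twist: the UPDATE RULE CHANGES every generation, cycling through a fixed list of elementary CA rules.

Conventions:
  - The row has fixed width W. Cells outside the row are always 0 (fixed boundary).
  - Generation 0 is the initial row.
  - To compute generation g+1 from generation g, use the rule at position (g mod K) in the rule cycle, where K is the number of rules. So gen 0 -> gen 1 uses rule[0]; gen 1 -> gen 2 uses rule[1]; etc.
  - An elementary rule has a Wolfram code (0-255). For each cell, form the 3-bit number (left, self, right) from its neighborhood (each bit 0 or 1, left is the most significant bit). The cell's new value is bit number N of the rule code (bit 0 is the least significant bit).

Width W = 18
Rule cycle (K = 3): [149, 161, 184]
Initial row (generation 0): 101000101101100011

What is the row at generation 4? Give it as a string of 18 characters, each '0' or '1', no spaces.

Gen 0: 101000101101100011
Gen 1 (rule 149): 101110100000011000
Gen 2 (rule 161): 010101001111000011
Gen 3 (rule 184): 001010101110100010
Gen 4 (rule 149): 101010100100111011

Answer: 101010100100111011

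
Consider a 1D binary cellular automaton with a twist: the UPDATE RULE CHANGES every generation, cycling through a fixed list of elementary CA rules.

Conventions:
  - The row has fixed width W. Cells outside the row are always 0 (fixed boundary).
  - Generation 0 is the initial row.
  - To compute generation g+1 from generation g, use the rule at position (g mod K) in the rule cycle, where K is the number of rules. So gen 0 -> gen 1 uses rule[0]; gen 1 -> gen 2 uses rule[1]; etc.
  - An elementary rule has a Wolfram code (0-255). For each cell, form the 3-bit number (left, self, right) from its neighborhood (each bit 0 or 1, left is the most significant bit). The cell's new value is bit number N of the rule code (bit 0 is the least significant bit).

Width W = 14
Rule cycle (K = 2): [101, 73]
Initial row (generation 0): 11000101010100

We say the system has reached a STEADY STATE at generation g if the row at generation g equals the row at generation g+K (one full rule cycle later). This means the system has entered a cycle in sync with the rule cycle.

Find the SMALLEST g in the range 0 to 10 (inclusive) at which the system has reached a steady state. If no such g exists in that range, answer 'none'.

Gen 0: 11000101010100
Gen 1 (rule 101): 01010111111101
Gen 2 (rule 73): 00000100000100
Gen 3 (rule 101): 11110101110101
Gen 4 (rule 73): 10010001010000
Gen 5 (rule 101): 10010101110111
Gen 6 (rule 73): 00000001010101
Gen 7 (rule 101): 11111101111111
Gen 8 (rule 73): 10000101000001
Gen 9 (rule 101): 10110111011101
Gen 10 (rule 73): 00110101010100
Gen 11 (rule 101): 10011111111101
Gen 12 (rule 73): 00010000000100

Answer: none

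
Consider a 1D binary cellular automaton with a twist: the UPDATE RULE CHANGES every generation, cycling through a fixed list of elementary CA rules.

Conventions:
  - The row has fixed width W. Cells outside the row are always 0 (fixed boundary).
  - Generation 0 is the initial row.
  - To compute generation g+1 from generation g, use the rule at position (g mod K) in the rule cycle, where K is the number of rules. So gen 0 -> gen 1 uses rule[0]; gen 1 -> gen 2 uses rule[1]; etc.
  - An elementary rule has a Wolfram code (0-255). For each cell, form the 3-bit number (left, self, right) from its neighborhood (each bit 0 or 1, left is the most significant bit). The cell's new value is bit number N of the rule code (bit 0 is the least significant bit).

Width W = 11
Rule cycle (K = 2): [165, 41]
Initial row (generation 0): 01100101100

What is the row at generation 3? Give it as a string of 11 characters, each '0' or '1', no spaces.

Answer: 01101100101

Derivation:
Gen 0: 01100101100
Gen 1 (rule 165): 00000110001
Gen 2 (rule 41): 11110100100
Gen 3 (rule 165): 01101100101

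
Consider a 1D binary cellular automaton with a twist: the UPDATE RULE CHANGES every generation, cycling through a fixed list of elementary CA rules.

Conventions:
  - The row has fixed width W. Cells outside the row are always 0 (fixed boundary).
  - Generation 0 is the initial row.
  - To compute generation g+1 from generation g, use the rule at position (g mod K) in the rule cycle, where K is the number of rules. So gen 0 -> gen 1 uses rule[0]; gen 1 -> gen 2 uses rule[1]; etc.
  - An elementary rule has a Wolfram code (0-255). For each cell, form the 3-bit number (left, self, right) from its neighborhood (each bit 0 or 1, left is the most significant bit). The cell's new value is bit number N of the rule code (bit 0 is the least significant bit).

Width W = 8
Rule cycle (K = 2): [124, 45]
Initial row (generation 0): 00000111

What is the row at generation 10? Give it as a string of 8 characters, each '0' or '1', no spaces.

Answer: 10011111

Derivation:
Gen 0: 00000111
Gen 1 (rule 124): 00000101
Gen 2 (rule 45): 11110111
Gen 3 (rule 124): 10011101
Gen 4 (rule 45): 10010011
Gen 5 (rule 124): 11011011
Gen 6 (rule 45): 10110110
Gen 7 (rule 124): 11111111
Gen 8 (rule 45): 10000000
Gen 9 (rule 124): 11000000
Gen 10 (rule 45): 10011111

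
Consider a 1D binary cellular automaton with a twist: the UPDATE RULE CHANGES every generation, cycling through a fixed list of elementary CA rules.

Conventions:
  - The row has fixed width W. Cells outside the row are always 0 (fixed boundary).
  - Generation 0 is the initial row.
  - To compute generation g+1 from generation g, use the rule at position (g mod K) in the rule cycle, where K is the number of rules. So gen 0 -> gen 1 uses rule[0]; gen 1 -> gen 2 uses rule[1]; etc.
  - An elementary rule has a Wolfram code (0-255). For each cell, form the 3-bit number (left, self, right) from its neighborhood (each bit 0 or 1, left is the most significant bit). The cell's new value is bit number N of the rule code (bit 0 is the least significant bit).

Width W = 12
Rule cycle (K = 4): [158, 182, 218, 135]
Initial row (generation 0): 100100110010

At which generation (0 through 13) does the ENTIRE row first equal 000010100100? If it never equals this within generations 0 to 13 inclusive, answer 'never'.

Answer: never

Derivation:
Gen 0: 100100110010
Gen 1 (rule 158): 111111101111
Gen 2 (rule 182): 011111010110
Gen 3 (rule 218): 111111000111
Gen 4 (rule 135): 011110011010
Gen 5 (rule 158): 111101110011
Gen 6 (rule 182): 011010101100
Gen 7 (rule 218): 111000001110
Gen 8 (rule 135): 010011110100
Gen 9 (rule 158): 111111100110
Gen 10 (rule 182): 011111011001
Gen 11 (rule 218): 111111011110
Gen 12 (rule 135): 011110001100
Gen 13 (rule 158): 111101011010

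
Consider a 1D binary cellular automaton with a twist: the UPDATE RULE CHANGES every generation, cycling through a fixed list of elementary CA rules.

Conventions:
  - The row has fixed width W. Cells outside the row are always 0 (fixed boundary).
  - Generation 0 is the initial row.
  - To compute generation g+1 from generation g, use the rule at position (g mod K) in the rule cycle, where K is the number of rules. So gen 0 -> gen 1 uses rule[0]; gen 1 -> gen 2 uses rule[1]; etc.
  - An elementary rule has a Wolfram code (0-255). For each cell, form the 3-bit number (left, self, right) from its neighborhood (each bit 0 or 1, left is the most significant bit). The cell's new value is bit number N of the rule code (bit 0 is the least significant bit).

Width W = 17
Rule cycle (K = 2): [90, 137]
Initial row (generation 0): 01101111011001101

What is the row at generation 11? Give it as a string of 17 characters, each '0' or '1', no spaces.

Answer: 01010100100011010

Derivation:
Gen 0: 01101111011001101
Gen 1 (rule 90): 11101001011111100
Gen 2 (rule 137): 11000000011111001
Gen 3 (rule 90): 11100000110001110
Gen 4 (rule 137): 11001110100101100
Gen 5 (rule 90): 11111010011001110
Gen 6 (rule 137): 11110000010001100
Gen 7 (rule 90): 10011000101011110
Gen 8 (rule 137): 00010010000011100
Gen 9 (rule 90): 00101101000110110
Gen 10 (rule 137): 10001000010100100
Gen 11 (rule 90): 01010100100011010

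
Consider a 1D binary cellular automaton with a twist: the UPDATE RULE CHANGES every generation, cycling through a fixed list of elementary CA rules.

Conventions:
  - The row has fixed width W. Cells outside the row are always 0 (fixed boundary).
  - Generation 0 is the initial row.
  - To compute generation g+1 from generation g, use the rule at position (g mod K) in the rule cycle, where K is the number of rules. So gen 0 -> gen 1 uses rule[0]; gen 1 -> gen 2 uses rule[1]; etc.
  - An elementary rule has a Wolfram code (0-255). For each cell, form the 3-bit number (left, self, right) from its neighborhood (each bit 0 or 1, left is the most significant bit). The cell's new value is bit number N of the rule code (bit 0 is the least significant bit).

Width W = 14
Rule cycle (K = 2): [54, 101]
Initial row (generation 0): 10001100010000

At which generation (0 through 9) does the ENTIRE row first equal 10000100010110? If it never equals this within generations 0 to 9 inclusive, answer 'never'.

Gen 0: 10001100010000
Gen 1 (rule 54): 11010010111000
Gen 2 (rule 101): 01110011001011
Gen 3 (rule 54): 10001100111100
Gen 4 (rule 101): 10100100000101
Gen 5 (rule 54): 11111110001111
Gen 6 (rule 101): 00000010100001
Gen 7 (rule 54): 00000111110011
Gen 8 (rule 101): 11110000010001
Gen 9 (rule 54): 00001000111011

Answer: never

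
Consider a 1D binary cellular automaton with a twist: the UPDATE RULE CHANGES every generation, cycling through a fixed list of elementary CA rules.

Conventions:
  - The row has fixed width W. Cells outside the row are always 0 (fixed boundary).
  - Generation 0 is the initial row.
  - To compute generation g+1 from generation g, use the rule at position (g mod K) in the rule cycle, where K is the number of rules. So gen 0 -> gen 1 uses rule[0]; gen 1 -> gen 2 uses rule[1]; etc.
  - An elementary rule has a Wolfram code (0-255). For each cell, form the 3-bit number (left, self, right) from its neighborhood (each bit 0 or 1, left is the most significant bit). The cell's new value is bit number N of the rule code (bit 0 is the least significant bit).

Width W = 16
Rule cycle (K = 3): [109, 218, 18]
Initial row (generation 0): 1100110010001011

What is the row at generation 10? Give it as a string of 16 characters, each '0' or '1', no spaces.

Gen 0: 1100110010001011
Gen 1 (rule 109): 1100110010101111
Gen 2 (rule 218): 1111111100001111
Gen 3 (rule 18): 0000000010010000
Gen 4 (rule 109): 1111111010010111
Gen 5 (rule 218): 1111111001100111
Gen 6 (rule 18): 0000000110011000
Gen 7 (rule 109): 1111110110011011
Gen 8 (rule 218): 1111110111111011
Gen 9 (rule 18): 0000000000000000
Gen 10 (rule 109): 1111111111111111

Answer: 1111111111111111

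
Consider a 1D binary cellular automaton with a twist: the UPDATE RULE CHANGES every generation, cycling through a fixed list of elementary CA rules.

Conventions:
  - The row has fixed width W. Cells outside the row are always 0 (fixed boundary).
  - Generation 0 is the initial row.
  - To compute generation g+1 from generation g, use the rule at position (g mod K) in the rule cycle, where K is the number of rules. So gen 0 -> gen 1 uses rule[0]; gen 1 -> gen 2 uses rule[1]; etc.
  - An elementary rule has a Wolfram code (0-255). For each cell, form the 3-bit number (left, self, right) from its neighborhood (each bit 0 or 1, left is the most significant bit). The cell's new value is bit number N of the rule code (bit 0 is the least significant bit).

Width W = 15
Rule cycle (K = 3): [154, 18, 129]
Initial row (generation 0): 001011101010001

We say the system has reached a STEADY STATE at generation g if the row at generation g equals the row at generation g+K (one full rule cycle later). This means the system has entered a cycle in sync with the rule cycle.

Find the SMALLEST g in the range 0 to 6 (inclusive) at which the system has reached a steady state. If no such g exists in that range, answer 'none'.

Gen 0: 001011101010001
Gen 1 (rule 154): 010011000001010
Gen 2 (rule 18): 101100100010001
Gen 3 (rule 129): 000000001000100
Gen 4 (rule 154): 000000010101010
Gen 5 (rule 18): 000000100000001
Gen 6 (rule 129): 111110001111100
Gen 7 (rule 154): 111101011111010
Gen 8 (rule 18): 000000000000001
Gen 9 (rule 129): 111111111111100

Answer: none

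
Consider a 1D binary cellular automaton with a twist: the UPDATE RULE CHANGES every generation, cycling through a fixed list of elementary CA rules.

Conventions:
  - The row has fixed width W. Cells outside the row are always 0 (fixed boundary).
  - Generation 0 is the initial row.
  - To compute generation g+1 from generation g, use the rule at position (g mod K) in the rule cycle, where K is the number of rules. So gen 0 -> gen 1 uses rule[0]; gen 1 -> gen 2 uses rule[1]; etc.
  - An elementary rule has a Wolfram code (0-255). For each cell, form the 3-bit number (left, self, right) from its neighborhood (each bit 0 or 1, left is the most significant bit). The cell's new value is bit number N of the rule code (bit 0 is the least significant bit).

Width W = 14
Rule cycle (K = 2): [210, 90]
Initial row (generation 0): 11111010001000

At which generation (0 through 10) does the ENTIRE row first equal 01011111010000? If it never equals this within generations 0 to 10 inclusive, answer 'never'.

Gen 0: 11111010001000
Gen 1 (rule 210): 01111001010100
Gen 2 (rule 90): 11001110000010
Gen 3 (rule 210): 01110111000101
Gen 4 (rule 90): 11010101101000
Gen 5 (rule 210): 01000000100100
Gen 6 (rule 90): 10100001011010
Gen 7 (rule 210): 00010010001001
Gen 8 (rule 90): 00101101010110
Gen 9 (rule 210): 01000100000011
Gen 10 (rule 90): 10101010000111

Answer: never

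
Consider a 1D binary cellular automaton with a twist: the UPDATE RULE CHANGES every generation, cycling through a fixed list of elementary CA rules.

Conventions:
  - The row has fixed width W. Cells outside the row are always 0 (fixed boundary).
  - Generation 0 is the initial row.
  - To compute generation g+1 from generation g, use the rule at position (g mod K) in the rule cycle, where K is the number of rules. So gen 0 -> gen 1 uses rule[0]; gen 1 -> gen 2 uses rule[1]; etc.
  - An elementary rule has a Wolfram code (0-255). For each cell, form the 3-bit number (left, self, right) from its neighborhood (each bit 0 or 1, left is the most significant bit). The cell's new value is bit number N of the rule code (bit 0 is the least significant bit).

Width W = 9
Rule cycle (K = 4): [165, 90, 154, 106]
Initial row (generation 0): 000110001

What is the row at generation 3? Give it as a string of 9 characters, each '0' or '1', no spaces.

Gen 0: 000110001
Gen 1 (rule 165): 110000101
Gen 2 (rule 90): 111001000
Gen 3 (rule 154): 110110100

Answer: 110110100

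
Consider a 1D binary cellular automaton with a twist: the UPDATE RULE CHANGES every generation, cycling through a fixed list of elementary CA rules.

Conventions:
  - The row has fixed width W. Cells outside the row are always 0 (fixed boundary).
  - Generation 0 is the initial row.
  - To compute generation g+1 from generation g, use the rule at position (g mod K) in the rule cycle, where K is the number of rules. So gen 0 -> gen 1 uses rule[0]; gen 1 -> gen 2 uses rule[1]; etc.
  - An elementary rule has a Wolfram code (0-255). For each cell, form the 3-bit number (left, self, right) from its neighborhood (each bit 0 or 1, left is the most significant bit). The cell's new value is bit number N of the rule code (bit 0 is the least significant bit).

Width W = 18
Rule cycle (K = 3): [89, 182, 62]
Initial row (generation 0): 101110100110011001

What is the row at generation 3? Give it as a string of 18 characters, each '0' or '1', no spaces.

Answer: 110000000111111111

Derivation:
Gen 0: 101110100110011001
Gen 1 (rule 89): 001010010111011100
Gen 2 (rule 182): 011111111010101010
Gen 3 (rule 62): 110000000111111111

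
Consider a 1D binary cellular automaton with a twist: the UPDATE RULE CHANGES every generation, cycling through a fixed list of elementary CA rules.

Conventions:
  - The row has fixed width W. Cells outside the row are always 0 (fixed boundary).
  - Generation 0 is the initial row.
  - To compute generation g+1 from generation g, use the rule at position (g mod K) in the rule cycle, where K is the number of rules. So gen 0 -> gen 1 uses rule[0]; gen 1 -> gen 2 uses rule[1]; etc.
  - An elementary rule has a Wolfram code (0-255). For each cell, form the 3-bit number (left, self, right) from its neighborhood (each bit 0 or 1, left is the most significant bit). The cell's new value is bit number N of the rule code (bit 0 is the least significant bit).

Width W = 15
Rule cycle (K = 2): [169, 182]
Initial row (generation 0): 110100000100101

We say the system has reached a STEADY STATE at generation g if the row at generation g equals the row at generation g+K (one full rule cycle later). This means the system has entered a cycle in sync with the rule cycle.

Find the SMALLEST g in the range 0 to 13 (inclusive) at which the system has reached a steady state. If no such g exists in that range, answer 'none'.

Answer: none

Derivation:
Gen 0: 110100000100101
Gen 1 (rule 169): 101001110000010
Gen 2 (rule 182): 111110101000111
Gen 3 (rule 169): 111101010010110
Gen 4 (rule 182): 011011111111001
Gen 5 (rule 169): 010111111110000
Gen 6 (rule 182): 111011111101000
Gen 7 (rule 169): 110111111010011
Gen 8 (rule 182): 001011110111100
Gen 9 (rule 169): 100111101111001
Gen 10 (rule 182): 111011010110111
Gen 11 (rule 169): 110110101101110
Gen 12 (rule 182): 001001110010101
Gen 13 (rule 169): 100001100001010
Gen 14 (rule 182): 110010010011111
Gen 15 (rule 169): 100000000011110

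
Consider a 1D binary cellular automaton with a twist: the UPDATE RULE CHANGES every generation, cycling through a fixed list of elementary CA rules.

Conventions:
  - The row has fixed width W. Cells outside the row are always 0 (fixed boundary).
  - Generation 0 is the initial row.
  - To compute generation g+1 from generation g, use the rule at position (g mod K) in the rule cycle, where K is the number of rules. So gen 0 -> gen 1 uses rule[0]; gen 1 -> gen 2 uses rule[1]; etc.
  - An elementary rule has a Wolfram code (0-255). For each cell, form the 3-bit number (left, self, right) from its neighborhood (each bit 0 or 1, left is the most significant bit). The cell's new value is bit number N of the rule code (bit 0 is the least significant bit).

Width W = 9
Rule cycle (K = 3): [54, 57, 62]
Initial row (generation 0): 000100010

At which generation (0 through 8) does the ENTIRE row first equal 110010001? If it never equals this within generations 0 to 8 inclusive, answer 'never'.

Gen 0: 000100010
Gen 1 (rule 54): 001110111
Gen 2 (rule 57): 101001100
Gen 3 (rule 62): 111111010
Gen 4 (rule 54): 000000111
Gen 5 (rule 57): 111110100
Gen 6 (rule 62): 100001110
Gen 7 (rule 54): 110010001
Gen 8 (rule 57): 101001100

Answer: 7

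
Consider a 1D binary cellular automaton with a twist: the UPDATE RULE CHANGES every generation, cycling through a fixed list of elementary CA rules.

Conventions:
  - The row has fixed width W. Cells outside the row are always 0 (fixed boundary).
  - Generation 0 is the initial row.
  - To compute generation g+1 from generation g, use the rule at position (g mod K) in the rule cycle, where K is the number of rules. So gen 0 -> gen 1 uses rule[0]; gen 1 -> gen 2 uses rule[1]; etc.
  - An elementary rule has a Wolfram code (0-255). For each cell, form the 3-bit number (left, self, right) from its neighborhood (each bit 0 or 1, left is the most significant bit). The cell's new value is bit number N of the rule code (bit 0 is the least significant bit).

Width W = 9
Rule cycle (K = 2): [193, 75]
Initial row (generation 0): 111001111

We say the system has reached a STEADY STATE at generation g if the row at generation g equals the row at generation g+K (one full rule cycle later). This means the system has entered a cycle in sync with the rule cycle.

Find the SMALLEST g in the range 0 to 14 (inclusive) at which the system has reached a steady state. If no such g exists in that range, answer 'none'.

Answer: 2

Derivation:
Gen 0: 111001111
Gen 1 (rule 193): 011000111
Gen 2 (rule 75): 111011101
Gen 3 (rule 193): 011001100
Gen 4 (rule 75): 111011101
Gen 5 (rule 193): 011001100
Gen 6 (rule 75): 111011101
Gen 7 (rule 193): 011001100
Gen 8 (rule 75): 111011101
Gen 9 (rule 193): 011001100
Gen 10 (rule 75): 111011101
Gen 11 (rule 193): 011001100
Gen 12 (rule 75): 111011101
Gen 13 (rule 193): 011001100
Gen 14 (rule 75): 111011101
Gen 15 (rule 193): 011001100
Gen 16 (rule 75): 111011101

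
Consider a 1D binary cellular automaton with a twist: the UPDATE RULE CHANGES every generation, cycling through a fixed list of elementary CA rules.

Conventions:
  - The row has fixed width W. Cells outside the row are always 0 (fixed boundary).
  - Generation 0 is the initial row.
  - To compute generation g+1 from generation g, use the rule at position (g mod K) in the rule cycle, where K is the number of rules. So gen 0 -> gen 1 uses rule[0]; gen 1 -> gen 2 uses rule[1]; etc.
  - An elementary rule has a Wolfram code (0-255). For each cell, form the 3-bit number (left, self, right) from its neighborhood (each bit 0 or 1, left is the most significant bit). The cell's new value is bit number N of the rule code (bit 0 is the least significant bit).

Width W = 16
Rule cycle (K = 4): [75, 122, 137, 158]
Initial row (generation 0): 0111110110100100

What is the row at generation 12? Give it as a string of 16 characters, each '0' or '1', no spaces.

Gen 0: 0111110110100100
Gen 1 (rule 75): 1100010110001001
Gen 2 (rule 122): 1110101111010110
Gen 3 (rule 137): 1100001110000100
Gen 4 (rule 158): 1010011101001110
Gen 5 (rule 75): 0000110100011010
Gen 6 (rule 122): 0001111010111101
Gen 7 (rule 137): 1101110000111000
Gen 8 (rule 158): 1001101001110100
Gen 9 (rule 75): 0011100011010001
Gen 10 (rule 122): 0110110111101010
Gen 11 (rule 137): 0100100111000000
Gen 12 (rule 158): 1111111110100000

Answer: 1111111110100000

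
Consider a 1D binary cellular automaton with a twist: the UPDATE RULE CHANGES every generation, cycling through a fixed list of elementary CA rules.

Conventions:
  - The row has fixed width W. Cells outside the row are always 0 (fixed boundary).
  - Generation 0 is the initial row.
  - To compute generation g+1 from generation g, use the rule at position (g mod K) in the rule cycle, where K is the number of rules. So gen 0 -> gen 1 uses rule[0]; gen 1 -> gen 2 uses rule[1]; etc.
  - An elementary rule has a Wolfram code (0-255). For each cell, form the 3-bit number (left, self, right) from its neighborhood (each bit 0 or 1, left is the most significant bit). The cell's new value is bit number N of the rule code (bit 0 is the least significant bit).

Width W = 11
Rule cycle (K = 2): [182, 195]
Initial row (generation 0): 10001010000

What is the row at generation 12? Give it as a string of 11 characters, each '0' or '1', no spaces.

Answer: 01110001011

Derivation:
Gen 0: 10001010000
Gen 1 (rule 182): 11011111000
Gen 2 (rule 195): 01001111011
Gen 3 (rule 182): 11110110100
Gen 4 (rule 195): 01110010001
Gen 5 (rule 182): 10101111011
Gen 6 (rule 195): 00000111001
Gen 7 (rule 182): 00001010111
Gen 8 (rule 195): 11110000011
Gen 9 (rule 182): 01101000100
Gen 10 (rule 195): 10100011001
Gen 11 (rule 182): 11110100111
Gen 12 (rule 195): 01110001011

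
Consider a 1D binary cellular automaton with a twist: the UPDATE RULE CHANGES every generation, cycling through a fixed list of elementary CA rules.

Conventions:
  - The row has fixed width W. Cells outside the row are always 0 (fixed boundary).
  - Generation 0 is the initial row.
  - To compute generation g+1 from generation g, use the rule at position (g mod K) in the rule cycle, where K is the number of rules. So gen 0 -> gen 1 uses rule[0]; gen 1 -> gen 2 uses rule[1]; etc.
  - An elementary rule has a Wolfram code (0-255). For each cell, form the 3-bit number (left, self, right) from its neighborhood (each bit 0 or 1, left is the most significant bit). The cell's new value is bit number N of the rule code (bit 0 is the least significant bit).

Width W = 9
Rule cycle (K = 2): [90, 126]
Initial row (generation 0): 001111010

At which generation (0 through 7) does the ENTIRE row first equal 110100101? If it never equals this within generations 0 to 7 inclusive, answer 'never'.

Gen 0: 001111010
Gen 1 (rule 90): 011001001
Gen 2 (rule 126): 111111111
Gen 3 (rule 90): 100000001
Gen 4 (rule 126): 110000011
Gen 5 (rule 90): 111000111
Gen 6 (rule 126): 101101101
Gen 7 (rule 90): 001101100

Answer: never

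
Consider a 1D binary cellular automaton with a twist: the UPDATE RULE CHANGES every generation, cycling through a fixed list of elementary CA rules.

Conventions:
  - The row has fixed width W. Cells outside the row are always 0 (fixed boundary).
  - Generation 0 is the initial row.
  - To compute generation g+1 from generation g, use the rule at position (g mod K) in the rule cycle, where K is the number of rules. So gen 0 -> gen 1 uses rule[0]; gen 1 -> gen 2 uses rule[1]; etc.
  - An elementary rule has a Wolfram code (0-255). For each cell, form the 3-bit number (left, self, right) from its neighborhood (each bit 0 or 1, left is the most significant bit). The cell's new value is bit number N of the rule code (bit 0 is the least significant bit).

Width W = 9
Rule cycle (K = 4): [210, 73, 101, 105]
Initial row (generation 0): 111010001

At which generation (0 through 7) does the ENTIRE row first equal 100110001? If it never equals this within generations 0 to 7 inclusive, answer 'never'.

Gen 0: 111010001
Gen 1 (rule 210): 011001010
Gen 2 (rule 73): 011000000
Gen 3 (rule 101): 001011111
Gen 4 (rule 105): 100110001
Gen 5 (rule 210): 011011010
Gen 6 (rule 73): 011011000
Gen 7 (rule 101): 001101011

Answer: 4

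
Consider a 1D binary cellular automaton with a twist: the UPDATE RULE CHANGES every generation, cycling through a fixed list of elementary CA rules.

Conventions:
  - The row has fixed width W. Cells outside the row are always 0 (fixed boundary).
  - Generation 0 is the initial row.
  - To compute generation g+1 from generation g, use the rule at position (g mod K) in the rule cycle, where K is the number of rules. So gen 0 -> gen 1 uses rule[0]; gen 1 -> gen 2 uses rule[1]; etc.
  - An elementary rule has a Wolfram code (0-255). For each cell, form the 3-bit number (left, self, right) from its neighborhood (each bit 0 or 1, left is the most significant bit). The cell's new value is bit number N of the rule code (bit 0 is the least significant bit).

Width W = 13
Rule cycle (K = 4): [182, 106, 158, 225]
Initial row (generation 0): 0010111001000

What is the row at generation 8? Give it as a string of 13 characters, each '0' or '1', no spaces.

Answer: 1110010000001

Derivation:
Gen 0: 0010111001000
Gen 1 (rule 182): 0111010111100
Gen 2 (rule 106): 1101101100100
Gen 3 (rule 158): 1001001011110
Gen 4 (rule 225): 0000000101110
Gen 5 (rule 182): 0000001110101
Gen 6 (rule 106): 0000011011010
Gen 7 (rule 158): 0000110010011
Gen 8 (rule 225): 1110010000001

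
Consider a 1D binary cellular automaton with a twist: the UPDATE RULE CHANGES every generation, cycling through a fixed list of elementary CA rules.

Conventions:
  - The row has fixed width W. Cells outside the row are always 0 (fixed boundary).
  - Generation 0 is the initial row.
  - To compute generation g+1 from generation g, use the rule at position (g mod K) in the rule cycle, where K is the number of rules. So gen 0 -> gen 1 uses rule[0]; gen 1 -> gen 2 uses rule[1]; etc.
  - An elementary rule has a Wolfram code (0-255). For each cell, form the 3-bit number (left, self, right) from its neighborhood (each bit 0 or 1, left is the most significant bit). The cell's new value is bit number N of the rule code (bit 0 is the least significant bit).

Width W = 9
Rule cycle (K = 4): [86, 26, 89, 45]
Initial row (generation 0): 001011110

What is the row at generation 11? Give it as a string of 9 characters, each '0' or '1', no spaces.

Gen 0: 001011110
Gen 1 (rule 86): 011000011
Gen 2 (rule 26): 110100110
Gen 3 (rule 89): 110010111
Gen 4 (rule 45): 100011100
Gen 5 (rule 86): 110100110
Gen 6 (rule 26): 100011101
Gen 7 (rule 89): 011010100
Gen 8 (rule 45): 010111101
Gen 9 (rule 86): 110000101
Gen 10 (rule 26): 101001000
Gen 11 (rule 89): 000100111

Answer: 000100111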